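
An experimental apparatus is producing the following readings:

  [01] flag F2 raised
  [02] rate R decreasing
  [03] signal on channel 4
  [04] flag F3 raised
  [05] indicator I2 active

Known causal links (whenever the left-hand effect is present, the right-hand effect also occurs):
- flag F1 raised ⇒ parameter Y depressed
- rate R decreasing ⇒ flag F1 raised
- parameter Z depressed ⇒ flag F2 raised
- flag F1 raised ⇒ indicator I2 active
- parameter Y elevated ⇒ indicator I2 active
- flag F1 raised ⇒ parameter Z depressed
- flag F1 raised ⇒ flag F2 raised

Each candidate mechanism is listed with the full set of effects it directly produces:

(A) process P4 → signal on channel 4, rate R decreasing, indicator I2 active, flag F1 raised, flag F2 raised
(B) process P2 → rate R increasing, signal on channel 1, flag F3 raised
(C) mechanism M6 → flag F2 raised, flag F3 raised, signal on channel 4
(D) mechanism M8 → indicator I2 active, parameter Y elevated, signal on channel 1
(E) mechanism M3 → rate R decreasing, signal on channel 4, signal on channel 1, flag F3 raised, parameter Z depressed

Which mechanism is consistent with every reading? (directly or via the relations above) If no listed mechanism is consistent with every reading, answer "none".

E

For each candidate, compare predicted effects to what was observed:
(A) process P4 — flag F2 raised match; rate R decreasing match; signal on channel 4 match; flag F3 raised miss; indicator I2 active match
(B) process P2 — fails on flag F2 raised, rate R decreasing, signal on channel 4, indicator I2 active (predicts rate R increasing, not rate R decreasing)
(C) mechanism M6 — does not account for rate R decreasing, indicator I2 active
(D) mechanism M8 — does not account for flag F2 raised, rate R decreasing, signal on channel 4, flag F3 raised
(E) mechanism M3 — accounts for every observation (flag F2 raised through parameter Z depressed → flag F2 raised)
(E) is the only candidate with no mismatches.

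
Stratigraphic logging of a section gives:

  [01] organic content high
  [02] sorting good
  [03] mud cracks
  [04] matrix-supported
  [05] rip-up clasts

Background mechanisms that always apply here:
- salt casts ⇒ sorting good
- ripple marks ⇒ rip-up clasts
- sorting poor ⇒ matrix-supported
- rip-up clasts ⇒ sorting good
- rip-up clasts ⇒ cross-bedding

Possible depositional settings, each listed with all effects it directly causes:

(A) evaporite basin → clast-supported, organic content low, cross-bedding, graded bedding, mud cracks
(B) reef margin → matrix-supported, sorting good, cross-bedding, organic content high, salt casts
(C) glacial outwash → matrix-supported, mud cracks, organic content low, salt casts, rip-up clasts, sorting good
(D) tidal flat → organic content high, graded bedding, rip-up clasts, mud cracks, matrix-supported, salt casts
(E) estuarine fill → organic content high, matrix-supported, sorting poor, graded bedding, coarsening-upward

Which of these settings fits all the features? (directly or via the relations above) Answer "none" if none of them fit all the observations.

Per-candidate check:
(A) evaporite basin — organic content high -; sorting good -; mud cracks +; matrix-supported -; rip-up clasts -
(B) reef margin — organic content high +; sorting good +; mud cracks -; matrix-supported +; rip-up clasts -
(C) glacial outwash — organic content high -; sorting good +; mud cracks +; matrix-supported +; rip-up clasts +
(D) tidal flat — organic content high +; sorting good + (through salt casts → sorting good); mud cracks +; matrix-supported +; rip-up clasts +
(E) estuarine fill — organic content high +; sorting good -; mud cracks -; matrix-supported +; rip-up clasts -
(D) alone accounts for all the evidence.

D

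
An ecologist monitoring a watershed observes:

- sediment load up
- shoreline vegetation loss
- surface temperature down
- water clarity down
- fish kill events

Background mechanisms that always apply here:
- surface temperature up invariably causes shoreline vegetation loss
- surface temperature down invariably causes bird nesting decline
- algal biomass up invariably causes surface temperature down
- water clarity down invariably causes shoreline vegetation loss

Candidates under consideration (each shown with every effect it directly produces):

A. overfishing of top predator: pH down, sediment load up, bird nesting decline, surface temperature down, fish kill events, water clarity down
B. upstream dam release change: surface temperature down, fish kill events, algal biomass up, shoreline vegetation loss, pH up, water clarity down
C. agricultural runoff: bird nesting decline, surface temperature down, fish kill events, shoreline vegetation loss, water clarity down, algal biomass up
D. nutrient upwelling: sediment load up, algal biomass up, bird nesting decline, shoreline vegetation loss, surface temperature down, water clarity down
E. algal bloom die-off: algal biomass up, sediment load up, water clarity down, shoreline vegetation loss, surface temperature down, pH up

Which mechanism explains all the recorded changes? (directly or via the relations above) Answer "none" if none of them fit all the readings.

For each candidate, compare predicted effects to what was observed:
(A) overfishing of top predator — accounts for every observation (shoreline vegetation loss via water clarity down → shoreline vegetation loss)
(B) upstream dam release change — does not account for sediment load up
(C) agricultural runoff — sediment load up ✗; shoreline vegetation loss ✓; surface temperature down ✓; water clarity down ✓; fish kill events ✓
(D) nutrient upwelling — does not account for fish kill events
(E) algal bloom die-off — sediment load up ✓; shoreline vegetation loss ✓; surface temperature down ✓; water clarity down ✓; fish kill events ✗
(A) alone accounts for all the evidence.

A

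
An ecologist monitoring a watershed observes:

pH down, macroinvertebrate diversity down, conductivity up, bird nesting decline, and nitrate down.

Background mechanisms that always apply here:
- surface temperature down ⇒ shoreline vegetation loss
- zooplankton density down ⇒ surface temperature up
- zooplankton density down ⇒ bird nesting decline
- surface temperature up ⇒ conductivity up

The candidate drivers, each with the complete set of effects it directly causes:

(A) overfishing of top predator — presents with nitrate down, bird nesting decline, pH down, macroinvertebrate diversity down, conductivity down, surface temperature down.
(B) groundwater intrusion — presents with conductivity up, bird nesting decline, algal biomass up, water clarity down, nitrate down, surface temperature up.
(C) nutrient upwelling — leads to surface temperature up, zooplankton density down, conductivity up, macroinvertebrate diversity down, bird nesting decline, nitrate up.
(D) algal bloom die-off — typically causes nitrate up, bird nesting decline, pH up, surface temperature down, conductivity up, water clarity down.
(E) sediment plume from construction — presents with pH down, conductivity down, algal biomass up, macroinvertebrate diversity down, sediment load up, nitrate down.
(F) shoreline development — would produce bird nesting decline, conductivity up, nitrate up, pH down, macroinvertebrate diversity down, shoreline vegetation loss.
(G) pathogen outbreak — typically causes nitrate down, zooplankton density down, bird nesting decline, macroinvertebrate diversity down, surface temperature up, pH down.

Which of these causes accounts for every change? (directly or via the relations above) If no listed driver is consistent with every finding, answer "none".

Testing each hypothesis:
(A) overfishing of top predator — fails on conductivity up (predicts conductivity down, not conductivity up)
(B) groundwater intrusion — pH down -; macroinvertebrate diversity down -; conductivity up +; bird nesting decline +; nitrate down +
(C) nutrient upwelling — pH down -; macroinvertebrate diversity down +; conductivity up +; bird nesting decline +; nitrate down -
(D) algal bloom die-off — fails on pH down, macroinvertebrate diversity down, nitrate down (predicts pH up, not pH down; predicts nitrate up, not nitrate down)
(E) sediment plume from construction — pH down +; macroinvertebrate diversity down +; conductivity up -; bird nesting decline -; nitrate down +
(F) shoreline development — pH down +; macroinvertebrate diversity down +; conductivity up +; bird nesting decline +; nitrate down -
(G) pathogen outbreak — pH down +; macroinvertebrate diversity down +; conductivity up + (through surface temperature up → conductivity up); bird nesting decline +; nitrate down +
(G) alone accounts for all the evidence.

G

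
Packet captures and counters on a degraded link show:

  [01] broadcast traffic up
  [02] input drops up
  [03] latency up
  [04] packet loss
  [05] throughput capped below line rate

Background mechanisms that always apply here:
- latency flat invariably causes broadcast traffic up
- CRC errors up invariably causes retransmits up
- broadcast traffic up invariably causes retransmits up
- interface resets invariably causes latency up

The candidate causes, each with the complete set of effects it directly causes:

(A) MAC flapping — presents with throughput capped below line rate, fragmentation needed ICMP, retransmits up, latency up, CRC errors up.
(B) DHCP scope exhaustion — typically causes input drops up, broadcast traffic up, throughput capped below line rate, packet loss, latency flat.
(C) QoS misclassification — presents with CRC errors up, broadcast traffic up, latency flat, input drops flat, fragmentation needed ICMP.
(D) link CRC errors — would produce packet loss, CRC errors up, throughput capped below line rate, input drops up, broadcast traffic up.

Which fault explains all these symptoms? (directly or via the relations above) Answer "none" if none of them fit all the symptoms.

Testing each hypothesis:
(A) MAC flapping — broadcast traffic up NO; input drops up NO; latency up yes; packet loss NO; throughput capped below line rate yes
(B) DHCP scope exhaustion — broadcast traffic up yes; input drops up yes; latency up NO; packet loss yes; throughput capped below line rate yes
(C) QoS misclassification — broadcast traffic up yes; input drops up NO; latency up NO; packet loss NO; throughput capped below line rate NO
(D) link CRC errors — broadcast traffic up yes; input drops up yes; latency up NO; packet loss yes; throughput capped below line rate yes
Every candidate fails on at least one observation.

none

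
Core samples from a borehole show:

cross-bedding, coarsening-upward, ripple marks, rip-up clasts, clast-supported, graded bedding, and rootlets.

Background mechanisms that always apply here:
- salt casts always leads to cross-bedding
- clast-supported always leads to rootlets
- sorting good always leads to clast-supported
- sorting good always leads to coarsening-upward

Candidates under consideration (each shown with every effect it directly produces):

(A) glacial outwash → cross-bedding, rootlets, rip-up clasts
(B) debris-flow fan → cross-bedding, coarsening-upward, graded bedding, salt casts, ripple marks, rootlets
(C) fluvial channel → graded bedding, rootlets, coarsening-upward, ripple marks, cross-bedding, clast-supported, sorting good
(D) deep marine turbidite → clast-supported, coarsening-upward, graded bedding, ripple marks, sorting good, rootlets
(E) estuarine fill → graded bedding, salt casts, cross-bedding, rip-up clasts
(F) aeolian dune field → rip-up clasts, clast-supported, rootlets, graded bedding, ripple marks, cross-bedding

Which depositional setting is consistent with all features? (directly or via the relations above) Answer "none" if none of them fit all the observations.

For each candidate, compare predicted effects to what was observed:
(A) glacial outwash — cross-bedding ✓; coarsening-upward ✗; ripple marks ✗; rip-up clasts ✓; clast-supported ✗; graded bedding ✗; rootlets ✓
(B) debris-flow fan — does not account for rip-up clasts, clast-supported
(C) fluvial channel — cross-bedding ✓; coarsening-upward ✓; ripple marks ✓; rip-up clasts ✗; clast-supported ✓; graded bedding ✓; rootlets ✓
(D) deep marine turbidite — does not account for cross-bedding, rip-up clasts
(E) estuarine fill — cross-bedding ✓; coarsening-upward ✗; ripple marks ✗; rip-up clasts ✓; clast-supported ✗; graded bedding ✓; rootlets ✗
(F) aeolian dune field — does not account for coarsening-upward
None of the listed candidates fits everything.

none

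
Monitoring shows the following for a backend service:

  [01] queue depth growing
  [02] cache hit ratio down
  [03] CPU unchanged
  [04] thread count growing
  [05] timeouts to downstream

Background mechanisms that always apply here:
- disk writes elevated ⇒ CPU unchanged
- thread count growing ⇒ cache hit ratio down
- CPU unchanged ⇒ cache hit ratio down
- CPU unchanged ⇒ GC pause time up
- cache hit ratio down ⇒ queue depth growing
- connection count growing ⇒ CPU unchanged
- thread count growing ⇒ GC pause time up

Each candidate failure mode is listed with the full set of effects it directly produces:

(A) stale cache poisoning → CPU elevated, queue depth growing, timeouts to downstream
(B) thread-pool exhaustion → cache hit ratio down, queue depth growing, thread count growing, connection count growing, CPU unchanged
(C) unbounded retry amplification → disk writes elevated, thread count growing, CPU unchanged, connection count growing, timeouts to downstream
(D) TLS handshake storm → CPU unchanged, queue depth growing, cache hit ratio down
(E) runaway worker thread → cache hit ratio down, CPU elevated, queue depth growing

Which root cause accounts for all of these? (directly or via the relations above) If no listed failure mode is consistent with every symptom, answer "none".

For each candidate, compare predicted effects to what was observed:
(A) stale cache poisoning — queue depth growing yes; cache hit ratio down NO; CPU unchanged NO; thread count growing NO; timeouts to downstream yes
(B) thread-pool exhaustion — does not account for timeouts to downstream
(C) unbounded retry amplification — accounts for every observation (queue depth growing via thread count growing → cache hit ratio down → queue depth growing)
(D) TLS handshake storm — does not account for thread count growing, timeouts to downstream
(E) runaway worker thread — queue depth growing yes; cache hit ratio down yes; CPU unchanged NO; thread count growing NO; timeouts to downstream NO
Only (C) is consistent with every observation.

C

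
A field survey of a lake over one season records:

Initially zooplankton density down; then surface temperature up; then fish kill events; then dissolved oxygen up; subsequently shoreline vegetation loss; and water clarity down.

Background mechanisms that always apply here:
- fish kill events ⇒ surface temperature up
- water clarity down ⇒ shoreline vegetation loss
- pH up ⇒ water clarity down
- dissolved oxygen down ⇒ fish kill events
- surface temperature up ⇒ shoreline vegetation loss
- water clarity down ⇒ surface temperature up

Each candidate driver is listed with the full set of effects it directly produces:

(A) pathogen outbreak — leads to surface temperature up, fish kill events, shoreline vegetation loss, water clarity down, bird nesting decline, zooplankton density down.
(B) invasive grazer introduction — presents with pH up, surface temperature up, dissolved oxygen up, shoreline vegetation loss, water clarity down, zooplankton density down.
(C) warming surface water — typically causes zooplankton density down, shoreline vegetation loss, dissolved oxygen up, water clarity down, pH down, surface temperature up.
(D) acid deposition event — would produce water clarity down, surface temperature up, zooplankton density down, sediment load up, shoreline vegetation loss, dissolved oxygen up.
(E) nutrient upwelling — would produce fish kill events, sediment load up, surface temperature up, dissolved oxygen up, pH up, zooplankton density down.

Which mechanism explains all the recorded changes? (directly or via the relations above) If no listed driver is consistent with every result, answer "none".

E

Testing each hypothesis:
(A) pathogen outbreak — does not account for dissolved oxygen up
(B) invasive grazer introduction — does not account for fish kill events
(C) warming surface water — zooplankton density down +; surface temperature up +; fish kill events -; dissolved oxygen up +; shoreline vegetation loss +; water clarity down +
(D) acid deposition event — does not account for fish kill events
(E) nutrient upwelling — accounts for every observation (shoreline vegetation loss through surface temperature up → shoreline vegetation loss)
(E) alone accounts for all the evidence.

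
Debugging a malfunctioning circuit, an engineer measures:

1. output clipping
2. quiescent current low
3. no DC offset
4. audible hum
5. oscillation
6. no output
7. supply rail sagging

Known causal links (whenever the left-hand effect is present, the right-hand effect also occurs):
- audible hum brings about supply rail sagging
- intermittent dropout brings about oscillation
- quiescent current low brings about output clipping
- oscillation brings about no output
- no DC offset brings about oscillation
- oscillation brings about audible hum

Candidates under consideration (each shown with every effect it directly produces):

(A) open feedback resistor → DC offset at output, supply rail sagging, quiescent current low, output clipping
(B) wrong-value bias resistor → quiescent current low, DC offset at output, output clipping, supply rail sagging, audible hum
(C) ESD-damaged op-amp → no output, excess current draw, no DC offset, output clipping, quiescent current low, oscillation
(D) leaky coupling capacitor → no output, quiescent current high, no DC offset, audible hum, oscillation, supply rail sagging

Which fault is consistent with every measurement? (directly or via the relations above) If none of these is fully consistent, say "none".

C

Checking each candidate against the observations:
(A) open feedback resistor — fails on no DC offset, audible hum, oscillation, no output (predicts DC offset at output, not no DC offset)
(B) wrong-value bias resistor — fails on no DC offset, oscillation, no output (predicts DC offset at output, not no DC offset)
(C) ESD-damaged op-amp — accounts for every observation (audible hum by oscillation → audible hum)
(D) leaky coupling capacitor — output clipping ✗; quiescent current low ✗; no DC offset ✓; audible hum ✓; oscillation ✓; no output ✓; supply rail sagging ✓
(C) alone accounts for all the evidence.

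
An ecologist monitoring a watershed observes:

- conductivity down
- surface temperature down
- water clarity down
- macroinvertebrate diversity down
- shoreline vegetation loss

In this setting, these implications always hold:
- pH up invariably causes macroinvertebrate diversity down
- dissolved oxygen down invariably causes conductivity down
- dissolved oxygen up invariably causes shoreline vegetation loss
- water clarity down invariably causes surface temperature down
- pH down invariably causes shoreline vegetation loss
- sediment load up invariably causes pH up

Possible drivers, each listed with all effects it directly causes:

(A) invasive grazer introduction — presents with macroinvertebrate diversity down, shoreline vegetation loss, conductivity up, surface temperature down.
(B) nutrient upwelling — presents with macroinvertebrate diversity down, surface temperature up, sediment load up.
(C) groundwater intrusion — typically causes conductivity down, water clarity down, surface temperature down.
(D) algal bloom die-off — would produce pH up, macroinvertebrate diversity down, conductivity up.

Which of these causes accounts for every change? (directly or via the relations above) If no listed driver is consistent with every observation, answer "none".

none

For each candidate, compare predicted effects to what was observed:
(A) invasive grazer introduction — fails on conductivity down, water clarity down (predicts conductivity up, not conductivity down)
(B) nutrient upwelling — conductivity down ✗; surface temperature down ✗; water clarity down ✗; macroinvertebrate diversity down ✓; shoreline vegetation loss ✗
(C) groundwater intrusion — conductivity down ✓; surface temperature down ✓; water clarity down ✓; macroinvertebrate diversity down ✗; shoreline vegetation loss ✗
(D) algal bloom die-off — conductivity down ✗; surface temperature down ✗; water clarity down ✗; macroinvertebrate diversity down ✓; shoreline vegetation loss ✗
Every candidate fails on at least one observation.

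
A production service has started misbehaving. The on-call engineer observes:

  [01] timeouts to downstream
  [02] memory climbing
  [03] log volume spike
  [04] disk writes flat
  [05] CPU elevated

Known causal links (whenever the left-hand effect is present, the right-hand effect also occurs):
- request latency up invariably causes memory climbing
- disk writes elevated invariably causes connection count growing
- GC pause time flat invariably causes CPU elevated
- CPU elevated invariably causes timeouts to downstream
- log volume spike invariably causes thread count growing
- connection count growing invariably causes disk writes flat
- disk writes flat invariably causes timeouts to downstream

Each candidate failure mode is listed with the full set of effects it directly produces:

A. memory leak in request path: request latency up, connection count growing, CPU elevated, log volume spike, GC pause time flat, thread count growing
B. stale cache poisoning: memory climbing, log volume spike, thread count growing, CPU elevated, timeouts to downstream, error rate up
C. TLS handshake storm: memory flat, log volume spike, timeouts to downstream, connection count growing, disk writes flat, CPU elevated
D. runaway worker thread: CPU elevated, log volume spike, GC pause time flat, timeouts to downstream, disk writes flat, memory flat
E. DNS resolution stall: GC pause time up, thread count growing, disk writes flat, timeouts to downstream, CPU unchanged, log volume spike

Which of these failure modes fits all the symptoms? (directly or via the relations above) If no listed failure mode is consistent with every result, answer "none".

A

Per-candidate check:
(A) memory leak in request path — accounts for every observation (timeouts to downstream through CPU elevated → timeouts to downstream)
(B) stale cache poisoning — does not account for disk writes flat
(C) TLS handshake storm — timeouts to downstream +; memory climbing -; log volume spike +; disk writes flat +; CPU elevated +
(D) runaway worker thread — timeouts to downstream +; memory climbing -; log volume spike +; disk writes flat +; CPU elevated +
(E) DNS resolution stall — timeouts to downstream +; memory climbing -; log volume spike +; disk writes flat +; CPU elevated -
(A) alone accounts for all the evidence.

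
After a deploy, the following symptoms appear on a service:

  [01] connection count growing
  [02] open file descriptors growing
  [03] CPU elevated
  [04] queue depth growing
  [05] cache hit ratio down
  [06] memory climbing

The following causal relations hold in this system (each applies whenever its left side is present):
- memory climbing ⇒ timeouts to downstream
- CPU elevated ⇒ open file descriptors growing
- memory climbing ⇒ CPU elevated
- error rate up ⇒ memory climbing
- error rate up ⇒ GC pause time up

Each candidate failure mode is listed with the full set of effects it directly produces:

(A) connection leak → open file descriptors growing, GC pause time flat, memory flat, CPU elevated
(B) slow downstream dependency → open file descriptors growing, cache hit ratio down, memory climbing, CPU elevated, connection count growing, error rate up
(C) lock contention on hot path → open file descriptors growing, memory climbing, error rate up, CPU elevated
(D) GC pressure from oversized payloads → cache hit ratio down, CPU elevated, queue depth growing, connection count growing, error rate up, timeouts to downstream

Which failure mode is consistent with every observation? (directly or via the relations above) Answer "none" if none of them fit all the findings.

D

For each candidate, compare predicted effects to what was observed:
(A) connection leak — fails on connection count growing, queue depth growing, cache hit ratio down, memory climbing (predicts memory flat, not memory climbing)
(B) slow downstream dependency — does not account for queue depth growing
(C) lock contention on hot path — connection count growing miss; open file descriptors growing match; CPU elevated match; queue depth growing miss; cache hit ratio down miss; memory climbing match
(D) GC pressure from oversized payloads — connection count growing match; open file descriptors growing match (via CPU elevated → open file descriptors growing); CPU elevated match; queue depth growing match; cache hit ratio down match; memory climbing match (via error rate up → memory climbing)
Only (D) is consistent with every observation.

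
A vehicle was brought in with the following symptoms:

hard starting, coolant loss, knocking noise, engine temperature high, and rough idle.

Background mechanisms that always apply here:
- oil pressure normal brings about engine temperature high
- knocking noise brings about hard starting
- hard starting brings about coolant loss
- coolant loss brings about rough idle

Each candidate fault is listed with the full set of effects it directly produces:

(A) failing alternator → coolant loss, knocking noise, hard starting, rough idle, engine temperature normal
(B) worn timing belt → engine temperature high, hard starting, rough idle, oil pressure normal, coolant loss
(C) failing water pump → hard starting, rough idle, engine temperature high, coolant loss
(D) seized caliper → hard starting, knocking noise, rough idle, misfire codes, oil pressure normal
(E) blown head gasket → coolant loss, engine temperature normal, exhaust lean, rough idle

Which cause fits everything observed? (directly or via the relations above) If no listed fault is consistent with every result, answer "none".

For each candidate, compare predicted effects to what was observed:
(A) failing alternator — hard starting match; coolant loss match; knocking noise match; engine temperature high miss; rough idle match
(B) worn timing belt — hard starting match; coolant loss match; knocking noise miss; engine temperature high match; rough idle match
(C) failing water pump — does not account for knocking noise
(D) seized caliper — hard starting match; coolant loss match (by hard starting → coolant loss); knocking noise match; engine temperature high match (by oil pressure normal → engine temperature high); rough idle match
(E) blown head gasket — fails on hard starting, knocking noise, engine temperature high (predicts engine temperature normal, not engine temperature high)
(D) alone accounts for all the evidence.

D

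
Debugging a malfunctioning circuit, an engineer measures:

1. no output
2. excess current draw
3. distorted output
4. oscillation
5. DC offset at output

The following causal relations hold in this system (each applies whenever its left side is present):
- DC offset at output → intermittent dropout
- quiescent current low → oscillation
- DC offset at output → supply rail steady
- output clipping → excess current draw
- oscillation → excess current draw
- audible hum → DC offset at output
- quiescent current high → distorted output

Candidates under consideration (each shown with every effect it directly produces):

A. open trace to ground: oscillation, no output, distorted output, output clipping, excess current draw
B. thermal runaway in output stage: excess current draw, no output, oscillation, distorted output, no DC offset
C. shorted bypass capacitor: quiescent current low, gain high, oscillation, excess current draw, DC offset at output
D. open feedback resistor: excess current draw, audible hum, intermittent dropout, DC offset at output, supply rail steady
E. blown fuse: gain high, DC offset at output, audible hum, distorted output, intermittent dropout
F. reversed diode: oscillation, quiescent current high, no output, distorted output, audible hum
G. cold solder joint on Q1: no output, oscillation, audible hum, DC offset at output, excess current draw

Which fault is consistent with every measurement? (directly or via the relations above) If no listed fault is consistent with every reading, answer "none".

For each candidate, compare predicted effects to what was observed:
(A) open trace to ground — no output yes; excess current draw yes; distorted output yes; oscillation yes; DC offset at output NO
(B) thermal runaway in output stage — fails on DC offset at output (predicts no DC offset, not DC offset at output)
(C) shorted bypass capacitor — no output NO; excess current draw yes; distorted output NO; oscillation yes; DC offset at output yes
(D) open feedback resistor — no output NO; excess current draw yes; distorted output NO; oscillation NO; DC offset at output yes
(E) blown fuse — no output NO; excess current draw NO; distorted output yes; oscillation NO; DC offset at output yes
(F) reversed diode — accounts for every observation (excess current draw through oscillation → excess current draw)
(G) cold solder joint on Q1 — does not account for distorted output
(F) is the only candidate with no mismatches.

F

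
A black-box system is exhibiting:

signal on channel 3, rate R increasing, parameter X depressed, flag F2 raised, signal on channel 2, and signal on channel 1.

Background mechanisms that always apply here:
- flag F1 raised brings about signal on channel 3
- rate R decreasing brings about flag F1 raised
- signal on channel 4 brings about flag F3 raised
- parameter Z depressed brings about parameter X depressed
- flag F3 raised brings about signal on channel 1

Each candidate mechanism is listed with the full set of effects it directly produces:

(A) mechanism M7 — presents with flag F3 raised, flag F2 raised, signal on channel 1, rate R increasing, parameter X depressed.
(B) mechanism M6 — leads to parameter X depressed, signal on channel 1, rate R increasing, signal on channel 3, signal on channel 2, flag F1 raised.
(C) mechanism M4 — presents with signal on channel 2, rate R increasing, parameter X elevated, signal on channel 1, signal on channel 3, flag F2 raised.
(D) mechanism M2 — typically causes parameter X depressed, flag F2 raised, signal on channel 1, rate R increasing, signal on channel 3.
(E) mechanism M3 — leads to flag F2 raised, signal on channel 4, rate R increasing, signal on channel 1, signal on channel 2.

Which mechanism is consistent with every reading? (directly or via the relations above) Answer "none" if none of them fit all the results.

Per-candidate check:
(A) mechanism M7 — signal on channel 3 miss; rate R increasing match; parameter X depressed match; flag F2 raised match; signal on channel 2 miss; signal on channel 1 match
(B) mechanism M6 — signal on channel 3 match; rate R increasing match; parameter X depressed match; flag F2 raised miss; signal on channel 2 match; signal on channel 1 match
(C) mechanism M4 — signal on channel 3 match; rate R increasing match; parameter X depressed miss; flag F2 raised match; signal on channel 2 match; signal on channel 1 match
(D) mechanism M2 — signal on channel 3 match; rate R increasing match; parameter X depressed match; flag F2 raised match; signal on channel 2 miss; signal on channel 1 match
(E) mechanism M3 — does not account for signal on channel 3, parameter X depressed
No candidate is consistent with all observations.

none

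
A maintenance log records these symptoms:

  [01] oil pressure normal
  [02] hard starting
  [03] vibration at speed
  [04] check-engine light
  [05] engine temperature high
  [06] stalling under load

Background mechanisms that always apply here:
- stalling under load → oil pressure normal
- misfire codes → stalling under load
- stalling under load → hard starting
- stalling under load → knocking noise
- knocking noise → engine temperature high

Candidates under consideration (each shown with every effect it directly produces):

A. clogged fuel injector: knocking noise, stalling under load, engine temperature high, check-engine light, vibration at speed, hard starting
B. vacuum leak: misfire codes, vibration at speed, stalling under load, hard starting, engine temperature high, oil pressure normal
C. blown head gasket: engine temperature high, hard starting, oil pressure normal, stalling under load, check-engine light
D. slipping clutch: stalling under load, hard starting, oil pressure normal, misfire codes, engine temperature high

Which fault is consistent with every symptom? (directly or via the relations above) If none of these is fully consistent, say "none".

A

Per-candidate check:
(A) clogged fuel injector — oil pressure normal + (via stalling under load → oil pressure normal); hard starting +; vibration at speed +; check-engine light +; engine temperature high +; stalling under load +
(B) vacuum leak — oil pressure normal +; hard starting +; vibration at speed +; check-engine light -; engine temperature high +; stalling under load +
(C) blown head gasket — does not account for vibration at speed
(D) slipping clutch — does not account for vibration at speed, check-engine light
(A) alone accounts for all the evidence.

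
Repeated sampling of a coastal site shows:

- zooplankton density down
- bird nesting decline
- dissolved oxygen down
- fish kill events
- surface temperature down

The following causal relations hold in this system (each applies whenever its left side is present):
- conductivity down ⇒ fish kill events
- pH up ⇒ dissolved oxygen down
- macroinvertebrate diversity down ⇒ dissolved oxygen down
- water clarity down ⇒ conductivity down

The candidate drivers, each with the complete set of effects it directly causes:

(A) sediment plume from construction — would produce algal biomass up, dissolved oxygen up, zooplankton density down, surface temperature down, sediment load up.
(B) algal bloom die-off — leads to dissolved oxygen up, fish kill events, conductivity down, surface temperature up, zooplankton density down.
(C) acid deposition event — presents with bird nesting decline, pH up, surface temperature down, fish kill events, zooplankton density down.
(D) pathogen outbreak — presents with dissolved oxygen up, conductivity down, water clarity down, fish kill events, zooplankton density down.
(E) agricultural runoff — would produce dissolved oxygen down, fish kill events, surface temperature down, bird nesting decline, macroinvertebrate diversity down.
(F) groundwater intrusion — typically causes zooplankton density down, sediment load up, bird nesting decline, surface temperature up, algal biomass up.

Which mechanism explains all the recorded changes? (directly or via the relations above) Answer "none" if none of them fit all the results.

C

Checking each candidate against the observations:
(A) sediment plume from construction — fails on bird nesting decline, dissolved oxygen down, fish kill events (predicts dissolved oxygen up, not dissolved oxygen down)
(B) algal bloom die-off — zooplankton density down match; bird nesting decline miss; dissolved oxygen down miss; fish kill events match; surface temperature down miss
(C) acid deposition event — accounts for every observation (dissolved oxygen down through pH up → dissolved oxygen down)
(D) pathogen outbreak — fails on bird nesting decline, dissolved oxygen down, surface temperature down (predicts dissolved oxygen up, not dissolved oxygen down)
(E) agricultural runoff — does not account for zooplankton density down
(F) groundwater intrusion — zooplankton density down match; bird nesting decline match; dissolved oxygen down miss; fish kill events miss; surface temperature down miss
(C) alone accounts for all the evidence.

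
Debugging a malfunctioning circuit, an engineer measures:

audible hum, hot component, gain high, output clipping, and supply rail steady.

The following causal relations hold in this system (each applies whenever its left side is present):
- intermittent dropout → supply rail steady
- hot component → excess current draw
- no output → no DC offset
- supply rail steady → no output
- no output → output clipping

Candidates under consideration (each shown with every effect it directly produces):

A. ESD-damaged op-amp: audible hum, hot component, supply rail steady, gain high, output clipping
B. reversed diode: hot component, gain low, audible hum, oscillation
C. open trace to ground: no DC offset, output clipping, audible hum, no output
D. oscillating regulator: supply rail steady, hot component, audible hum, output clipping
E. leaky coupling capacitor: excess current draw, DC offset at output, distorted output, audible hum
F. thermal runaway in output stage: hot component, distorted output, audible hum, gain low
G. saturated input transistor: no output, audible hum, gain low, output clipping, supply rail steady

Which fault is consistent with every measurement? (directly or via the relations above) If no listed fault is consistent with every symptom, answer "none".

For each candidate, compare predicted effects to what was observed:
(A) ESD-damaged op-amp — accounts for every observation
(B) reversed diode — audible hum yes; hot component yes; gain high NO; output clipping NO; supply rail steady NO
(C) open trace to ground — does not account for hot component, gain high, supply rail steady
(D) oscillating regulator — audible hum yes; hot component yes; gain high NO; output clipping yes; supply rail steady yes
(E) leaky coupling capacitor — does not account for hot component, gain high, output clipping, supply rail steady
(F) thermal runaway in output stage — audible hum yes; hot component yes; gain high NO; output clipping NO; supply rail steady NO
(G) saturated input transistor — audible hum yes; hot component NO; gain high NO; output clipping yes; supply rail steady yes
(A) is the only candidate with no mismatches.

A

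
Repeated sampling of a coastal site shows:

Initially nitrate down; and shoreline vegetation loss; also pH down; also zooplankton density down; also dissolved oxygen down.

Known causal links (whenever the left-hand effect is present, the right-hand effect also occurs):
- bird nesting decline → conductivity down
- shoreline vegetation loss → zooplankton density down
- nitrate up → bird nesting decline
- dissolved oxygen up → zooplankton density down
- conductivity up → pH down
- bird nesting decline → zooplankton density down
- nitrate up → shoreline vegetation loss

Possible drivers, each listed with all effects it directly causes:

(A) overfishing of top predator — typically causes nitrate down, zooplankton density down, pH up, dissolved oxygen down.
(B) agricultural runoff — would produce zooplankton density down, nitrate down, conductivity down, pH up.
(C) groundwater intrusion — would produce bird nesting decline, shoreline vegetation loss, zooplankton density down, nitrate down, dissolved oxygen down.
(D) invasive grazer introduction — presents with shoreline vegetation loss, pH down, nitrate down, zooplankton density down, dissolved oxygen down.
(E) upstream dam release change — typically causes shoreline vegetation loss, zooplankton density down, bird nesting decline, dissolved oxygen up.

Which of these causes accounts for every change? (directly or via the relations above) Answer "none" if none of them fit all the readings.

Per-candidate check:
(A) overfishing of top predator — nitrate down +; shoreline vegetation loss -; pH down -; zooplankton density down +; dissolved oxygen down +
(B) agricultural runoff — nitrate down +; shoreline vegetation loss -; pH down -; zooplankton density down +; dissolved oxygen down -
(C) groundwater intrusion — nitrate down +; shoreline vegetation loss +; pH down -; zooplankton density down +; dissolved oxygen down +
(D) invasive grazer introduction — accounts for every observation
(E) upstream dam release change — fails on nitrate down, pH down, dissolved oxygen down (predicts dissolved oxygen up, not dissolved oxygen down)
(D) is the only candidate with no mismatches.

D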